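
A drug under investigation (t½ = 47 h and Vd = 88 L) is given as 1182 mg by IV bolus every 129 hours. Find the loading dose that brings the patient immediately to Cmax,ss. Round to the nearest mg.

1389 mg

f = (1/2)^(129/47) ≈ 0.149200; accumulation ratio R = 1/(1−f) ≈ 1.17536.
Loading dose to hit Cmax,ss on first dose: D_load = D_maint·R ≈ 1182 × 1.17536 ≈ 1389.28 mg.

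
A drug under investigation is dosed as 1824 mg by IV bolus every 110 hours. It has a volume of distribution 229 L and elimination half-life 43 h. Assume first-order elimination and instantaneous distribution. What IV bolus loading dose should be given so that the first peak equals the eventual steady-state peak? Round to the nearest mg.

f = (1/2)^(110/43) ≈ 0.169794; accumulation ratio R = 1/(1−f) ≈ 1.20452.
Loading dose to hit Cmax,ss on first dose: D_load = D_maint·R ≈ 1824 × 1.20452 ≈ 2197.04 mg.

2197 mg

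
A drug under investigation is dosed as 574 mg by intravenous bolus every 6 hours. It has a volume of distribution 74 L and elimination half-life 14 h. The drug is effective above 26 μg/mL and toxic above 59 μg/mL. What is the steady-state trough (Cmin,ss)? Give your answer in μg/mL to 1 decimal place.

Over one 6-h interval, 6/14 ≈ 0.42857 half-lives elapse, leaving f ≈ 0.7430 of each dose.
At steady state, accumulation factor R = 1/(1 − e^(−kτ)) ≈ 3.8911.
Each bolus raises the concentration by D/Vd = 574/74 ≈ 7.757 μg/mL.
Cmax,ss = C₀/(1 − f) ≈ 7.757/0.2570 ≈ 30.183 μg/mL.
Steady-state trough Cmin,ss = Cmax,ss·f ≈ 30.183 × 0.7430 ≈ 22.426 μg/mL.
Trough 22.4 μg/mL vs MEC 26 μg/mL: subtherapeutic.

22.4 μg/mL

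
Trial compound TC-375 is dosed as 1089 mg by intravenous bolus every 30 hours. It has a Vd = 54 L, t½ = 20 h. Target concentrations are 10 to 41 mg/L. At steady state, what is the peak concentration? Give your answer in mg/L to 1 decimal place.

31.2 mg/L

τ/t½ = 30/20 ≈ 1.5, so fraction remaining f = (1/2)^(30/20) ≈ 0.3536.
At steady state, accumulation factor R = 1/(1 − e^(−kτ)) ≈ 1.5470.
Each bolus raises the concentration by D/Vd = 1089/54 ≈ 20.167 mg/L.
Steady-state peak Cmax,ss = C₀·R ≈ 20.167 × 1.5470 ≈ 31.198 mg/L.
Peak 31.2 mg/L vs MTC 41 mg/L: below toxic threshold.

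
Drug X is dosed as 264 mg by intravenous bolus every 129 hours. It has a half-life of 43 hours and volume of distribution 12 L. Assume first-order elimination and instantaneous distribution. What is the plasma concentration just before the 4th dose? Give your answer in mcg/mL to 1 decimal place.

3.1 mcg/mL

f = (1/2)^(τ/t½) = (1/2)^(129/43) ≈ 0.1250.
C₀ = D/Vd = 264/12 ≈ 22.000 mcg/mL.
Before the 4th dose, 3 doses have been given. Superposition: Cmin = C₀·(f + f² + … + f^3).
≈ 22.000 × (0.1250 + 0.0156 + 0.0020) ≈ 22.000 × 0.1426 ≈ 3.137 mcg/mL.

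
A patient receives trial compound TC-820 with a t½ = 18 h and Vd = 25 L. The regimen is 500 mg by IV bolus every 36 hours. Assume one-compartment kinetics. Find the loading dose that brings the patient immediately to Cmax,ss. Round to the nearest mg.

f = (1/2)^(36/18) ≈ 0.250000; accumulation ratio R = 1/(1−f) ≈ 1.33333.
Loading dose to hit Cmax,ss on first dose: D_load = D_maint·R ≈ 500 × 1.33333 ≈ 666.66 mg.

667 mg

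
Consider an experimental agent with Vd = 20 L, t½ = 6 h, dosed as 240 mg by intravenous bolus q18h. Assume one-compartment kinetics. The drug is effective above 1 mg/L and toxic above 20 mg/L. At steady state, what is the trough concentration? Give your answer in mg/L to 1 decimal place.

τ = 18 h = 3 half-lives, so f = (1/2)^3 = 0.125.
Accumulation ratio R = 1/(1 − f) = 1/0.875 = 8/7.
Single-dose peak C₀ = D/Vd = 240/20 = 12 mg/L.
Steady-state peak Cmax,ss = C₀·R = 12 × 8/7 ≈ 13.714 mg/L.
Steady-state trough Cmin,ss = Cmax,ss·f ≈ 13.714 × 0.125 ≈ 1.714 mg/L.
Trough 1.7 mg/L vs MEC 1 mg/L: adequate.

1.7 mg/L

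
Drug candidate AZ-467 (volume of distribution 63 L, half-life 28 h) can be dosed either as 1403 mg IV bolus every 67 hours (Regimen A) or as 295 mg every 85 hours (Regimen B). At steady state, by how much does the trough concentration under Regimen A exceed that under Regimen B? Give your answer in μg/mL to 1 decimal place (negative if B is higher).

Regimen A: f = (1/2)^(67/28) ≈ 0.1904; Cmin,ss = (1403/63)·f/(1−f) ≈ 5.237 μg/mL.
Regimen B: f = (1/2)^(85/28) ≈ 0.1219; Cmin,ss = (295/63)·f/(1−f) ≈ 0.650 μg/mL.
Difference ≈ 5.237 − 0.650 ≈ 4.587 μg/mL.

4.6 μg/mL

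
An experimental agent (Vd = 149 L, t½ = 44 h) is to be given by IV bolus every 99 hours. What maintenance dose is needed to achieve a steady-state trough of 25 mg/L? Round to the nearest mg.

13994 mg

τ/t½ = 99/44 ≈ 2.25, so f = (1/2)^(99/44) ≈ 0.210224.
Cmin,ss = (D/Vd)·f/(1−f), so D = Cmin,ss·Vd·(1−f)/f.
D = 25 × 149 × (1−f)/f ≈ 25 × 149 × 3.75683 ≈ 13994.19 mg.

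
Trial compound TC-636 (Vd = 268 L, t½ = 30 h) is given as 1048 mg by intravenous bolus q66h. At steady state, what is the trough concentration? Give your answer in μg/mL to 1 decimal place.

Over one 66-h interval, 66/30 ≈ 2.2 half-lives elapse, leaving f ≈ 0.2176 of each dose.
Single-dose peak C₀ = D/Vd = 1048/268 ≈ 3.910 μg/mL.
Steady-state trough Cmin,ss = C₀·f/(1−f) ≈ 3.910 × 0.2176/0.7824 ≈ 1.087 μg/mL.

1.1 μg/mL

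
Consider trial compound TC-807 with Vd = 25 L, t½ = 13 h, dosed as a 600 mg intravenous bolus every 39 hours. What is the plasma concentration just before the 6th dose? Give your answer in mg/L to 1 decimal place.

f = (1/2)^(τ/t½) = (1/2)^(39/13) ≈ 0.1250.
C₀ = D/Vd = 600/25 ≈ 24.000 mg/L.
Before the 6th dose, 5 doses have been given. Superposition: Cmin = C₀·(f + f² + … + f^5).
≈ 24.000 × (0.1250 + 0.0156 + 0.0020 + 0.0002 + 0.0000) ≈ 24.000 × 0.1428 ≈ 3.427 mg/L.

3.4 mg/L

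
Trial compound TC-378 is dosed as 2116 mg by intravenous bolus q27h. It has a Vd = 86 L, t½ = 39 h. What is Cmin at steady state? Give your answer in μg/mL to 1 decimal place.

40.0 μg/mL

Over one 27-h interval, 27/39 ≈ 0.69231 half-lives elapse, leaving f ≈ 0.6189 of each dose.
At steady state, accumulation factor R = 1/(1 − e^(−kτ)) ≈ 2.6240.
Each bolus raises the concentration by D/Vd = 2116/86 ≈ 24.605 μg/mL.
Cmax,ss = C₀/(1 − f) ≈ 24.605/0.3811 ≈ 64.563 μg/mL.
One interval later, Cmin,ss = Cmax,ss·e^(−kτ) ≈ 64.563 × 0.6189 ≈ 39.958 μg/mL.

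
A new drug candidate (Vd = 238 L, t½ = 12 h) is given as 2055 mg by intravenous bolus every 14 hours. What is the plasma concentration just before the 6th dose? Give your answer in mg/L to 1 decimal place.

6.8 mg/L

f = (1/2)^(τ/t½) = (1/2)^(14/12) ≈ 0.4454.
C₀ = D/Vd = 2055/238 ≈ 8.634 mg/L.
Before the 6th dose, 5 doses have been given. Superposition: Cmin = C₀·(f + f² + … + f^5).
≈ 8.634 × (0.4454 + 0.1984 + 0.0884 + 0.0394 + 0.0175) ≈ 8.634 × 0.7891 ≈ 6.813 mg/L.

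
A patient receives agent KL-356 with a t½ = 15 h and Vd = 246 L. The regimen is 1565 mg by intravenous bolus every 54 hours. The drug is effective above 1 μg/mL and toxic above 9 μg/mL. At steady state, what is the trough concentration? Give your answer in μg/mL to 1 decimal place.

Over one 54-h interval, 54/15 ≈ 3.6 half-lives elapse, leaving f ≈ 0.0825 of each dose.
Each bolus raises the concentration by D/Vd = 1565/246 ≈ 6.362 μg/mL.
Steady-state trough Cmin,ss = C₀·f/(1−f) ≈ 6.362 × 0.0825/0.9175 ≈ 0.572 μg/mL.
Trough 0.6 μg/mL vs MEC 1 μg/mL: subtherapeutic.

0.6 μg/mL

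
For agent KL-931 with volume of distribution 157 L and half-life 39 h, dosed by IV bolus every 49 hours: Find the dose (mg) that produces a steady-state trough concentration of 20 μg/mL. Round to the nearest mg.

τ/t½ = 49/39 ≈ 1.2564, so f = (1/2)^(49/39) ≈ 0.418584.
Cmin,ss = (D/Vd)·f/(1−f), so D = Cmin,ss·Vd·(1−f)/f.
D = 20 × 157 × (1−f)/f ≈ 20 × 157 × 1.38901 ≈ 4361.49 mg.

4361 mg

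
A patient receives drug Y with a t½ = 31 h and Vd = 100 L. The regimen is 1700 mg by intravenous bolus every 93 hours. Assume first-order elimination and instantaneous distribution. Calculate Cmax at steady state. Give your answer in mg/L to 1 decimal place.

τ = 93 h = 3 half-lives, so f = (1/2)^3 = 0.125.
Accumulation ratio R = 1/(1 − f) = 1/0.875 = 8/7.
Single-dose peak C₀ = D/Vd = 1700/100 = 17 mg/L.
Steady-state peak Cmax,ss = C₀·R = 17 × 8/7 ≈ 19.429 mg/L.

19.4 mg/L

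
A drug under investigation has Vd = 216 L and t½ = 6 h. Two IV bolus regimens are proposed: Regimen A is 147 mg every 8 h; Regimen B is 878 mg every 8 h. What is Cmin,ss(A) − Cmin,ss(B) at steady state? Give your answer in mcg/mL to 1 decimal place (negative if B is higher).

-2.2 mcg/mL

Regimen A: f = (1/2)^(8/6) ≈ 0.3969; Cmin,ss = (147/216)·f/(1−f) ≈ 0.448 mcg/mL.
Regimen B: f = (1/2)^(8/6) ≈ 0.3969; Cmin,ss = (878/216)·f/(1−f) ≈ 2.675 mcg/mL.
Difference ≈ 0.448 − 2.675 ≈ -2.227 mcg/mL.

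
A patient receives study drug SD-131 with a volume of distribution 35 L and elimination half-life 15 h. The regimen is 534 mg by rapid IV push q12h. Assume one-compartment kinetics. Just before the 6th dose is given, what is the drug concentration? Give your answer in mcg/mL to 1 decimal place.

19.3 mcg/mL

f = (1/2)^(τ/t½) = (1/2)^(12/15) ≈ 0.5743.
C₀ = D/Vd = 534/35 ≈ 15.257 mcg/mL.
Before the 6th dose, 5 doses have been given. Superposition: Cmin = C₀·(f + f² + … + f^5).
≈ 15.257 × (0.5743 + 0.3298 + 0.1894 + 0.1088 + 0.0625) ≈ 15.257 × 1.2648 ≈ 19.297 mcg/mL.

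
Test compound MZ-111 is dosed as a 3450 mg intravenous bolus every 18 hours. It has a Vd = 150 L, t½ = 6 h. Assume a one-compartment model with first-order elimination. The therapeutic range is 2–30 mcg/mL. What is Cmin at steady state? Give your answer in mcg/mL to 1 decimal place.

3.3 mcg/mL

τ = 18 h = 3 half-lives, so f = (1/2)^3 = 0.125.
At steady state, R = 1/(1 − 0.125) = 8/7.
Single-dose peak C₀ = D/Vd = 3450/150 = 23 mcg/mL.
Steady-state peak Cmax,ss = C₀·R = 23 × 8/7 ≈ 26.286 mcg/mL.
Steady-state trough Cmin,ss = Cmax,ss·f ≈ 26.286 × 0.125 ≈ 3.286 mcg/mL.
Trough 3.3 mcg/mL vs MEC 2 mcg/mL: adequate.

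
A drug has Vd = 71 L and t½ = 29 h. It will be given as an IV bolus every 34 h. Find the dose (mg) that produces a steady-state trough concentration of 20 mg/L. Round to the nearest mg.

1781 mg

τ/t½ = 34/29 ≈ 1.1724, so f = (1/2)^(34/29) ≈ 0.443678.
Cmin,ss = (D/Vd)·f/(1−f), so D = Cmin,ss·Vd·(1−f)/f.
D = 20 × 71 × (1−f)/f ≈ 20 × 71 × 1.25389 ≈ 1780.52 mg.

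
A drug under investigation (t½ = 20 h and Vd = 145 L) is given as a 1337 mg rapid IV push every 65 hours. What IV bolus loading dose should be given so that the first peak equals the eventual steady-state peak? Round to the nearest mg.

1494 mg

f = (1/2)^(65/20) ≈ 0.105112; accumulation ratio R = 1/(1−f) ≈ 1.11746.
Loading dose to hit Cmax,ss on first dose: D_load = D_maint·R ≈ 1337 × 1.11746 ≈ 1494.04 mg.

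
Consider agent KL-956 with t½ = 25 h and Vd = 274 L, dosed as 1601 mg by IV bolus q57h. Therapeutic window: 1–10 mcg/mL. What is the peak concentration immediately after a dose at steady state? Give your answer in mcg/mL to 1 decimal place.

τ/t½ = 57/25 ≈ 2.28, so fraction remaining f = (1/2)^(57/25) ≈ 0.2059.
At steady state, accumulation factor R = 1/(1 − e^(−kτ)) ≈ 1.2593.
Each bolus raises the concentration by D/Vd = 1601/274 ≈ 5.843 mcg/mL.
Cmax,ss = C₀/(1 − f) ≈ 5.843/0.7941 ≈ 7.358 mcg/mL.
Peak 7.4 mcg/mL vs MTC 10 mcg/mL: below toxic threshold.

7.4 mcg/mL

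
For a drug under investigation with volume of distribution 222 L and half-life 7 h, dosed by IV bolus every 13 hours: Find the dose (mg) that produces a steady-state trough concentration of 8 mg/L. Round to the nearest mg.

4658 mg

τ/t½ = 13/7 ≈ 1.8571, so f = (1/2)^(13/7) ≈ 0.276022.
Cmin,ss = (D/Vd)·f/(1−f), so D = Cmin,ss·Vd·(1−f)/f.
D = 8 × 222 × (1−f)/f ≈ 8 × 222 × 2.62290 ≈ 4658.27 mg.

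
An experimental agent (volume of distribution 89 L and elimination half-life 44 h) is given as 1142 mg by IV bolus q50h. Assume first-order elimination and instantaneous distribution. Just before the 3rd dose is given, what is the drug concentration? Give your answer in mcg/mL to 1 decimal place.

8.5 mcg/mL

f = (1/2)^(τ/t½) = (1/2)^(50/44) ≈ 0.4549.
C₀ = D/Vd = 1142/89 ≈ 12.831 mcg/mL.
Before the 3rd dose, 2 doses have been given. Superposition: Cmin = C₀·(f + f²).
≈ 12.831 × (0.4549 + 0.2069) ≈ 12.831 × 0.6618 ≈ 8.492 mcg/mL.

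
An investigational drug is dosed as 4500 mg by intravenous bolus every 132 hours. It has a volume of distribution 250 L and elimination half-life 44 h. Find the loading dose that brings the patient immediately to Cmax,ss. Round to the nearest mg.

5143 mg

f = (1/2)^(132/44) ≈ 0.125000; accumulation ratio R = 1/(1−f) ≈ 1.14286.
Loading dose to hit Cmax,ss on first dose: D_load = D_maint·R ≈ 4500 × 1.14286 ≈ 5142.87 mg.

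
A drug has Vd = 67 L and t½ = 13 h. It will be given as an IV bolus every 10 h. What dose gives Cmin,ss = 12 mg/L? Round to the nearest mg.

τ/t½ = 10/13 ≈ 0.76923, so f = (1/2)^(10/13) ≈ 0.586730.
Cmin,ss = (D/Vd)·f/(1−f), so D = Cmin,ss·Vd·(1−f)/f.
D = 12 × 67 × (1−f)/f ≈ 12 × 67 × 0.70436 ≈ 566.31 mg.

566 mg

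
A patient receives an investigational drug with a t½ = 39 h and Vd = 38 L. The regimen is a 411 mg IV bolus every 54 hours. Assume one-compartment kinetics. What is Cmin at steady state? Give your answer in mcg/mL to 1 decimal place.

6.7 mcg/mL

τ/t½ = 54/39 ≈ 1.3846, so fraction remaining f = (1/2)^(54/39) ≈ 0.3830.
Single-dose peak C₀ = D/Vd = 411/38 ≈ 10.816 mcg/mL.
Steady-state trough Cmin,ss = C₀·f/(1−f) ≈ 10.816 × 0.3830/0.6170 ≈ 6.714 mcg/mL.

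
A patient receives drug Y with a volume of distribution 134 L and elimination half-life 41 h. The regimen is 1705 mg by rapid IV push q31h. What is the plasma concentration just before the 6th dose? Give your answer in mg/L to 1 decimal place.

f = (1/2)^(τ/t½) = (1/2)^(31/41) ≈ 0.5921.
C₀ = D/Vd = 1705/134 ≈ 12.724 mg/L.
Before the 6th dose, 5 doses have been given. Superposition: Cmin = C₀·(f + f² + … + f^5).
≈ 12.724 × (0.5921 + 0.3506 + 0.2076 + 0.1229 + 0.0728) ≈ 12.724 × 1.3460 ≈ 17.127 mg/L.

17.1 mg/L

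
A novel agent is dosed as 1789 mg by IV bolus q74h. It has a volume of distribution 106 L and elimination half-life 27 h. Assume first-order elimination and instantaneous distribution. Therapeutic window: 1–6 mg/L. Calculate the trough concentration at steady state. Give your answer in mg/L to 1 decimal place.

τ/t½ = 74/27 ≈ 2.7407, so fraction remaining f = (1/2)^(74/27) ≈ 0.1496.
Accumulation ratio R = 1/(1 − f) ≈ 1/0.8504 ≈ 1.1759.
Each bolus raises the concentration by D/Vd = 1789/106 ≈ 16.877 mg/L.
Cmax,ss = C₀/(1 − f) ≈ 16.877/0.8504 ≈ 19.846 mg/L.
Steady-state trough Cmin,ss = Cmax,ss·f ≈ 19.846 × 0.1496 ≈ 2.969 mg/L.
Trough 3.0 mg/L vs MEC 1 mg/L: adequate.

3.0 mg/L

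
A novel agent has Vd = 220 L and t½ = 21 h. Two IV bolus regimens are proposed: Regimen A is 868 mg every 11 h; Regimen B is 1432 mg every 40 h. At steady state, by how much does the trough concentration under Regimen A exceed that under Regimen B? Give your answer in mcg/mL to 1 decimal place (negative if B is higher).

Regimen A: f = (1/2)^(11/21) ≈ 0.6955; Cmin,ss = (868/220)·f/(1−f) ≈ 9.012 mcg/mL.
Regimen B: f = (1/2)^(40/21) ≈ 0.2671; Cmin,ss = (1432/220)·f/(1−f) ≈ 2.372 mcg/mL.
Difference ≈ 9.012 − 2.372 ≈ 6.640 mcg/mL.

6.6 mcg/mL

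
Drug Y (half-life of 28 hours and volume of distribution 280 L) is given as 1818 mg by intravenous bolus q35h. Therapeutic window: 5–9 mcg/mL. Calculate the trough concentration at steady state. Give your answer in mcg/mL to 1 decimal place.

τ/t½ = 35/28 ≈ 1.25, so fraction remaining f = (1/2)^(35/28) ≈ 0.4204.
Each bolus raises the concentration by D/Vd = 1818/280 ≈ 6.493 mcg/mL.
Steady-state trough Cmin,ss = C₀·f/(1−f) ≈ 6.493 × 0.4204/0.5796 ≈ 4.710 mcg/mL.
Trough 4.7 mcg/mL vs MEC 5 mcg/mL: subtherapeutic.

4.7 mcg/mL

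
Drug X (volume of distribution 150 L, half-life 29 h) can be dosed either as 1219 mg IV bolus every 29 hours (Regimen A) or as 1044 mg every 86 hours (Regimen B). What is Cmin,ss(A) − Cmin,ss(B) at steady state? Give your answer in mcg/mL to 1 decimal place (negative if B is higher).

7.1 mcg/mL

Regimen A: f = (1/2)^(29/29) ≈ 0.5000; Cmin,ss = (1219/150)·f/(1−f) ≈ 8.127 mcg/mL.
Regimen B: f = (1/2)^(86/29) ≈ 0.1280; Cmin,ss = (1044/150)·f/(1−f) ≈ 1.022 mcg/mL.
Difference ≈ 8.127 − 1.022 ≈ 7.105 mcg/mL.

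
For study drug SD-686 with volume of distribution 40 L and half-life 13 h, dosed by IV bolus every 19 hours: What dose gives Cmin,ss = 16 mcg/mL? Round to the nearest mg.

1123 mg

τ/t½ = 19/13 ≈ 1.4615, so f = (1/2)^(19/13) ≈ 0.363106.
Cmin,ss = (D/Vd)·f/(1−f), so D = Cmin,ss·Vd·(1−f)/f.
D = 16 × 40 × (1−f)/f ≈ 16 × 40 × 1.75402 ≈ 1122.57 mg.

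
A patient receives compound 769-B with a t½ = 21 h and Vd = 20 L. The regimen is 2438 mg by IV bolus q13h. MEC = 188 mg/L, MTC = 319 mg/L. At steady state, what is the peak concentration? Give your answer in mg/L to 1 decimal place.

τ/t½ = 13/21 ≈ 0.61905, so fraction remaining f = (1/2)^(13/21) ≈ 0.6511.
At steady state, accumulation factor R = 1/(1 − e^(−kτ)) ≈ 2.8662.
Single-dose peak C₀ = D/Vd = 2438/20 ≈ 121.900 mg/L.
Cmax,ss = C₀/(1 − f) ≈ 121.900/0.3489 ≈ 349.384 mg/L.
Peak 349.4 mg/L vs MTC 319 mg/L: exceeds toxic threshold.

349.4 mg/L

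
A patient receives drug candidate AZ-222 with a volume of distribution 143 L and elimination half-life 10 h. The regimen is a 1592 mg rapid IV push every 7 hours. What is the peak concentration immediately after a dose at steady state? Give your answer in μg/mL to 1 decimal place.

29.0 μg/mL

k = ln2/t½ = ln2/10 ≈ 0.069315 h⁻¹; fraction remaining f = e^(−kτ) = e^(−0.069315×7) ≈ 0.6156.
Accumulation ratio R = 1/(1 − f) ≈ 1/0.3844 ≈ 2.6015.
Single-dose peak C₀ = D/Vd = 1592/143 ≈ 11.133 μg/mL.
Cmax,ss = C₀/(1 − f) ≈ 11.133/0.3844 ≈ 28.962 μg/mL.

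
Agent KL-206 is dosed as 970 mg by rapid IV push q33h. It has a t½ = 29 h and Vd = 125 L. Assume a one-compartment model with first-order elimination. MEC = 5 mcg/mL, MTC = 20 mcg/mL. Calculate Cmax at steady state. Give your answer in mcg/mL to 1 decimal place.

τ/t½ = 33/29 ≈ 1.1379, so fraction remaining f = (1/2)^(33/29) ≈ 0.4544.
Accumulation ratio R = 1/(1 − f) ≈ 1/0.5456 ≈ 1.8328.
Single-dose peak C₀ = D/Vd = 970/125 ≈ 7.760 mcg/mL.
Cmax,ss = C₀/(1 − f) ≈ 7.760/0.5456 ≈ 14.223 mcg/mL.
Peak 14.2 mcg/mL vs MTC 20 mcg/mL: below toxic threshold.

14.2 mcg/mL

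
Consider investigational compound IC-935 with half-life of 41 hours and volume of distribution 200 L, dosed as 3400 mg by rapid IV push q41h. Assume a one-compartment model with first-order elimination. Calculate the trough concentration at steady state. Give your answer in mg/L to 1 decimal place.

The dosing interval is 1 half-life, so f = 2^(−1) = 0.5.
At steady state, R = 1/(1 − 0.5) = 2/1.
Single-dose peak C₀ = D/Vd = 3400/200 = 17 mg/L.
Steady-state peak Cmax,ss = C₀·R = 17 × 2/1 ≈ 34.000 mg/L.
Steady-state trough Cmin,ss = Cmax,ss·f ≈ 34.000 × 0.5 ≈ 17.000 mg/L.

17.0 mg/L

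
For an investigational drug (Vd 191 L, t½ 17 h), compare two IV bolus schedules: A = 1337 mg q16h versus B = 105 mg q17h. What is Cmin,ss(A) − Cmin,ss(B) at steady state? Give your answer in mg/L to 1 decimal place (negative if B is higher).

7.1 mg/L

Regimen A: f = (1/2)^(16/17) ≈ 0.5208; Cmin,ss = (1337/191)·f/(1−f) ≈ 7.608 mg/L.
Regimen B: f = (1/2)^(17/17) ≈ 0.5000; Cmin,ss = (105/191)·f/(1−f) ≈ 0.550 mg/L.
Difference ≈ 7.608 − 0.550 ≈ 7.058 mg/L.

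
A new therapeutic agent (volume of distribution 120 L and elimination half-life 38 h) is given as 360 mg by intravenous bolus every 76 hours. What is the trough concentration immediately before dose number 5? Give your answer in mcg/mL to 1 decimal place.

1.0 mcg/mL

f = (1/2)^(τ/t½) = (1/2)^(76/38) ≈ 0.2500.
C₀ = D/Vd = 360/120 ≈ 3.000 mcg/mL.
Before the 5th dose, 4 doses have been given. Superposition: Cmin = C₀·(f + f² + … + f^4).
≈ 3.000 × (0.2500 + 0.0625 + 0.0156 + 0.0039) ≈ 3.000 × 0.3320 ≈ 0.996 mcg/mL.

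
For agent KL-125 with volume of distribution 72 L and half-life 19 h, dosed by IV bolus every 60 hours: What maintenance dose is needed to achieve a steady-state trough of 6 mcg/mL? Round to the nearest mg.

3424 mg

τ/t½ = 60/19 ≈ 3.1579, so f = (1/2)^(60/19) ≈ 0.112042.
Cmin,ss = (D/Vd)·f/(1−f), so D = Cmin,ss·Vd·(1−f)/f.
D = 6 × 72 × (1−f)/f ≈ 6 × 72 × 7.92522 ≈ 3423.70 mg.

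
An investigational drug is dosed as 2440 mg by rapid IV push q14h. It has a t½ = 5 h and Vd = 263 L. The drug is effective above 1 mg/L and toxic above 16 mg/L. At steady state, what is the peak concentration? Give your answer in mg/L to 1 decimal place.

Over one 14-h interval, 14/5 ≈ 2.8 half-lives elapse, leaving f ≈ 0.1436 of each dose.
Accumulation ratio R = 1/(1 − f) ≈ 1/0.8564 ≈ 1.1677.
Single-dose peak C₀ = D/Vd = 2440/263 ≈ 9.278 mg/L.
Steady-state peak Cmax,ss = C₀·R ≈ 9.278 × 1.1677 ≈ 10.834 mg/L.
Peak 10.8 mg/L vs MTC 16 mg/L: below toxic threshold.

10.8 mg/L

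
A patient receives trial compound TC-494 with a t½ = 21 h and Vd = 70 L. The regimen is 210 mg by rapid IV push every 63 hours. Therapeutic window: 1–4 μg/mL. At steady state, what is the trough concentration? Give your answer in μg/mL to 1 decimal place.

0.4 μg/mL

The dosing interval is 3 half-lives, so f = 2^(−3) = 0.125.
At steady state, R = 1/(1 − 0.125) = 8/7.
Single-dose peak C₀ = D/Vd = 210/70 = 3 μg/mL.
Steady-state peak Cmax,ss = C₀·R = 3 × 8/7 ≈ 3.429 μg/mL.
Steady-state trough Cmin,ss = Cmax,ss·f ≈ 3.429 × 0.125 ≈ 0.429 μg/mL.
Trough 0.4 μg/mL vs MEC 1 μg/mL: subtherapeutic.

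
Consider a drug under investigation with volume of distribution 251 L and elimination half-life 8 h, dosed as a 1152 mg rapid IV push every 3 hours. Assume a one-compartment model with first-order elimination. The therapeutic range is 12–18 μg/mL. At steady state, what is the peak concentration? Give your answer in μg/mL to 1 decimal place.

Over one 3-h interval, 3/8 ≈ 0.375 half-lives elapse, leaving f ≈ 0.7711 of each dose.
Accumulation ratio R = 1/(1 − f) ≈ 1/0.2289 ≈ 4.3687.
Single-dose peak C₀ = D/Vd = 1152/251 ≈ 4.590 μg/mL.
Steady-state peak Cmax,ss = C₀·R ≈ 4.590 × 4.3687 ≈ 20.052 μg/mL.
Peak 20.1 μg/mL vs MTC 18 μg/mL: exceeds toxic threshold.

20.1 μg/mL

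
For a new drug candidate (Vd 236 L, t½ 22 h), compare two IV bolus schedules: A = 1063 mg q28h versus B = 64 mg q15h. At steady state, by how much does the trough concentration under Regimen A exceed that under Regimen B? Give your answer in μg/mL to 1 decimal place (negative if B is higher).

2.7 μg/mL

Regimen A: f = (1/2)^(28/22) ≈ 0.4139; Cmin,ss = (1063/236)·f/(1−f) ≈ 3.181 μg/mL.
Regimen B: f = (1/2)^(15/22) ≈ 0.6234; Cmin,ss = (64/236)·f/(1−f) ≈ 0.449 μg/mL.
Difference ≈ 3.181 − 0.449 ≈ 2.732 μg/mL.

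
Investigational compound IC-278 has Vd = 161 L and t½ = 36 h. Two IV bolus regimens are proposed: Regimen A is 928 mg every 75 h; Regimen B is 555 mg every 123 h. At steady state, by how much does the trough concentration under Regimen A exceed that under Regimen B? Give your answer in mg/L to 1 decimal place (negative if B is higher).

1.4 mg/L

Regimen A: f = (1/2)^(75/36) ≈ 0.2360; Cmin,ss = (928/161)·f/(1−f) ≈ 1.780 mg/L.
Regimen B: f = (1/2)^(123/36) ≈ 0.0936; Cmin,ss = (555/161)·f/(1−f) ≈ 0.356 mg/L.
Difference ≈ 1.780 − 0.356 ≈ 1.424 mg/L.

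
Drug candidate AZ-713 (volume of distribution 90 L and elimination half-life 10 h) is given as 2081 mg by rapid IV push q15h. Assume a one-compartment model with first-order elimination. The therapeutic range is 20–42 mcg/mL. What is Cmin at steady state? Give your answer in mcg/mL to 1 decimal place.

Over one 15-h interval, 15/10 ≈ 1.5 half-lives elapse, leaving f ≈ 0.3536 of each dose.
Single-dose peak C₀ = D/Vd = 2081/90 ≈ 23.122 mcg/mL.
Steady-state trough Cmin,ss = C₀·f/(1−f) ≈ 23.122 × 0.3536/0.6464 ≈ 12.648 mcg/mL.
Trough 12.6 mcg/mL vs MEC 20 mcg/mL: subtherapeutic.

12.6 mcg/mL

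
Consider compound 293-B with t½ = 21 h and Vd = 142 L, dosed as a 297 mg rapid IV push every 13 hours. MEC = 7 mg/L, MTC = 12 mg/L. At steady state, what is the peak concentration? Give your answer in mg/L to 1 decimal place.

6.0 mg/L

τ/t½ = 13/21 ≈ 0.61905, so fraction remaining f = (1/2)^(13/21) ≈ 0.6511.
At steady state, accumulation factor R = 1/(1 − e^(−kτ)) ≈ 2.8662.
Single-dose peak C₀ = D/Vd = 297/142 ≈ 2.092 mg/L.
Steady-state peak Cmax,ss = C₀·R ≈ 2.092 × 2.8662 ≈ 5.996 mg/L.
Peak 6.0 mg/L vs MTC 12 mg/L: below toxic threshold.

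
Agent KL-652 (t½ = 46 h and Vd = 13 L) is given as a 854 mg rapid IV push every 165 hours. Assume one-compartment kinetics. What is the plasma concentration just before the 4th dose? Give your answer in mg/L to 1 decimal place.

f = (1/2)^(τ/t½) = (1/2)^(165/46) ≈ 0.0832.
C₀ = D/Vd = 854/13 ≈ 65.692 mg/L.
Before the 4th dose, 3 doses have been given. Superposition: Cmin = C₀·(f + f² + … + f^3).
≈ 65.692 × (0.0832 + 0.0069 + 0.0006) ≈ 65.692 × 0.0907 ≈ 5.958 mg/L.

6.0 mg/L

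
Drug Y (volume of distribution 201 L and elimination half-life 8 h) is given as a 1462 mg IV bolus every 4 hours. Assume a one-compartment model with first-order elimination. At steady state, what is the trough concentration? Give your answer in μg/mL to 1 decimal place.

17.6 μg/mL

Over one 4-h interval, 4/8 ≈ 0.5 half-lives elapse, leaving f ≈ 0.7071 of each dose.
Single-dose peak C₀ = D/Vd = 1462/201 ≈ 7.274 μg/mL.
Steady-state trough Cmin,ss = C₀·f/(1−f) ≈ 7.274 × 0.7071/0.2929 ≈ 17.560 μg/mL.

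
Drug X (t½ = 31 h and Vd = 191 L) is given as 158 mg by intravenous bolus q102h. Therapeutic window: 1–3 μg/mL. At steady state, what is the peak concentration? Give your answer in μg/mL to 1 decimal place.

k = ln2/t½ = ln2/31 ≈ 0.022360 h⁻¹; fraction remaining f = e^(−kτ) = e^(−0.022360×102) ≈ 0.1022.
Accumulation ratio R = 1/(1 − f) ≈ 1/0.8978 ≈ 1.1138.
Each bolus raises the concentration by D/Vd = 158/191 ≈ 0.827 μg/mL.
Steady-state peak Cmax,ss = C₀·R ≈ 0.827 × 1.1138 ≈ 0.921 μg/mL.
Peak 0.9 μg/mL vs MTC 3 μg/mL: below toxic threshold.

0.9 μg/mL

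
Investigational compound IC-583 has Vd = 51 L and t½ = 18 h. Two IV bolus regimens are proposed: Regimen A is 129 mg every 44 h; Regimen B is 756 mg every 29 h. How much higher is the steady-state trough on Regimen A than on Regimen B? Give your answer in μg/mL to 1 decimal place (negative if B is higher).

-6.6 μg/mL

Regimen A: f = (1/2)^(44/18) ≈ 0.1837; Cmin,ss = (129/51)·f/(1−f) ≈ 0.569 μg/mL.
Regimen B: f = (1/2)^(29/18) ≈ 0.3273; Cmin,ss = (756/51)·f/(1−f) ≈ 7.212 μg/mL.
Difference ≈ 0.569 − 7.212 ≈ -6.643 μg/mL.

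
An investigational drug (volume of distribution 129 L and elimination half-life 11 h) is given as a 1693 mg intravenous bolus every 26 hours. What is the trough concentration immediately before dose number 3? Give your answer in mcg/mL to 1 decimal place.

3.0 mcg/mL

f = (1/2)^(τ/t½) = (1/2)^(26/11) ≈ 0.1943.
C₀ = D/Vd = 1693/129 ≈ 13.124 mcg/mL.
Before the 3rd dose, 2 doses have been given. Superposition: Cmin = C₀·(f + f²).
≈ 13.124 × (0.1943 + 0.0378) ≈ 13.124 × 0.2321 ≈ 3.046 mcg/mL.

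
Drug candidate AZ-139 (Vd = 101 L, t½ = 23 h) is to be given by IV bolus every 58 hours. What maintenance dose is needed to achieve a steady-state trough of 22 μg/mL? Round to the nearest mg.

10538 mg

τ/t½ = 58/23 ≈ 2.5217, so f = (1/2)^(58/23) ≈ 0.174133.
Cmin,ss = (D/Vd)·f/(1−f), so D = Cmin,ss·Vd·(1−f)/f.
D = 22 × 101 × (1−f)/f ≈ 22 × 101 × 4.74274 ≈ 10538.37 mg.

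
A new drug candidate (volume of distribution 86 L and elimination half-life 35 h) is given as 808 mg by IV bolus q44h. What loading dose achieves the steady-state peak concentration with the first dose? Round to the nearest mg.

1389 mg

f = (1/2)^(44/35) ≈ 0.418372; accumulation ratio R = 1/(1−f) ≈ 1.71931.
Loading dose to hit Cmax,ss on first dose: D_load = D_maint·R ≈ 808 × 1.71931 ≈ 1389.20 mg.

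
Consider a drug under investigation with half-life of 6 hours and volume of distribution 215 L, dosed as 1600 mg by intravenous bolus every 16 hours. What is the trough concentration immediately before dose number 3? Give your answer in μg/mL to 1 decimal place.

f = (1/2)^(τ/t½) = (1/2)^(16/6) ≈ 0.1575.
C₀ = D/Vd = 1600/215 ≈ 7.442 μg/mL.
Before the 3rd dose, 2 doses have been given. Superposition: Cmin = C₀·(f + f²).
≈ 7.442 × (0.1575 + 0.0248) ≈ 7.442 × 0.1823 ≈ 1.357 μg/mL.

1.4 μg/mL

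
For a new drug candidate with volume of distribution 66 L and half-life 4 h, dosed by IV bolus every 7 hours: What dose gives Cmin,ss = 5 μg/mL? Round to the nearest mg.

780 mg

τ/t½ = 7/4 ≈ 1.75, so f = (1/2)^(7/4) ≈ 0.297302.
Cmin,ss = (D/Vd)·f/(1−f), so D = Cmin,ss·Vd·(1−f)/f.
D = 5 × 66 × (1−f)/f ≈ 5 × 66 × 2.36358 ≈ 779.98 mg.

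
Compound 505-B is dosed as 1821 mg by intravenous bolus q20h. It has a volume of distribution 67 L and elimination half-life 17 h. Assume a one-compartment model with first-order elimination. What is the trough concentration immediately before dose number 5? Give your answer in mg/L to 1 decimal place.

f = (1/2)^(τ/t½) = (1/2)^(20/17) ≈ 0.4424.
C₀ = D/Vd = 1821/67 ≈ 27.179 mg/L.
Before the 5th dose, 4 doses have been given. Superposition: Cmin = C₀·(f + f² + … + f^4).
≈ 27.179 × (0.4424 + 0.1957 + 0.0866 + 0.0383) ≈ 27.179 × 0.7630 ≈ 20.738 mg/L.

20.7 mg/L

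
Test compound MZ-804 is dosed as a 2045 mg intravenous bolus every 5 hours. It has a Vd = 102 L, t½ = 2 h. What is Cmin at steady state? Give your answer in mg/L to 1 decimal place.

4.3 mg/L

τ/t½ = 5/2 ≈ 2.5, so fraction remaining f = (1/2)^(5/2) ≈ 0.1768.
Each bolus raises the concentration by D/Vd = 2045/102 ≈ 20.049 mg/L.
Steady-state trough Cmin,ss = C₀·f/(1−f) ≈ 20.049 × 0.1768/0.8232 ≈ 4.306 mg/L.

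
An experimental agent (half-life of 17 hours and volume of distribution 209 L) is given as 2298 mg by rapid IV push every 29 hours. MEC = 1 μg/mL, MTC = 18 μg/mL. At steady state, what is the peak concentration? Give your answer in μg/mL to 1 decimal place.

15.9 μg/mL

Over one 29-h interval, 29/17 ≈ 1.7059 half-lives elapse, leaving f ≈ 0.3065 of each dose.
Accumulation ratio R = 1/(1 − f) ≈ 1/0.6935 ≈ 1.4420.
Each bolus raises the concentration by D/Vd = 2298/209 ≈ 10.995 μg/mL.
Cmax,ss = C₀/(1 − f) ≈ 10.995/0.6935 ≈ 15.854 μg/mL.
Peak 15.9 μg/mL vs MTC 18 μg/mL: below toxic threshold.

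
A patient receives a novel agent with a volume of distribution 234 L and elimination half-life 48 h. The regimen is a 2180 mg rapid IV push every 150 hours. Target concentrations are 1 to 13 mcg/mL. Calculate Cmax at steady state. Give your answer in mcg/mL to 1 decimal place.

k = ln2/t½ = ln2/48 ≈ 0.014441 h⁻¹; fraction remaining f = e^(−kτ) = e^(−0.014441×150) ≈ 0.1146.
At steady state, accumulation factor R = 1/(1 − e^(−kτ)) ≈ 1.1294.
Each bolus raises the concentration by D/Vd = 2180/234 ≈ 9.316 mcg/mL.
Steady-state peak Cmax,ss = C₀·R ≈ 9.316 × 1.1294 ≈ 10.521 mcg/mL.
Peak 10.5 mcg/mL vs MTC 13 mcg/mL: below toxic threshold.

10.5 mcg/mL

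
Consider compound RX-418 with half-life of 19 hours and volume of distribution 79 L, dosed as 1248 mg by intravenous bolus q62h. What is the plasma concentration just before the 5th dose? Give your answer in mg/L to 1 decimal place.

f = (1/2)^(τ/t½) = (1/2)^(62/19) ≈ 0.1042.
C₀ = D/Vd = 1248/79 ≈ 15.797 mg/L.
Before the 5th dose, 4 doses have been given. Superposition: Cmin = C₀·(f + f² + … + f^4).
≈ 15.797 × (0.1042 + 0.0109 + 0.0011 + 0.0001) ≈ 15.797 × 0.1163 ≈ 1.837 mg/L.

1.8 mg/L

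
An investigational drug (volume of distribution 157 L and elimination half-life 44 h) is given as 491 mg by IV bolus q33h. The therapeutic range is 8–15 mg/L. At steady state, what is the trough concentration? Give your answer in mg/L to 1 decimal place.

4.6 mg/L

τ/t½ = 33/44 ≈ 0.75, so fraction remaining f = (1/2)^(33/44) ≈ 0.5946.
Single-dose peak C₀ = D/Vd = 491/157 ≈ 3.127 mg/L.
Steady-state trough Cmin,ss = C₀·f/(1−f) ≈ 3.127 × 0.5946/0.4054 ≈ 4.586 mg/L.
Trough 4.6 mg/L vs MEC 8 mg/L: subtherapeutic.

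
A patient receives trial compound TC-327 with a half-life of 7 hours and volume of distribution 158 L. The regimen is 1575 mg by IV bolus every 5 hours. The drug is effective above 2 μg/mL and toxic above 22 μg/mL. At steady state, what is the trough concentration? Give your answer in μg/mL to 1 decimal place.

15.6 μg/mL

Over one 5-h interval, 5/7 ≈ 0.71429 half-lives elapse, leaving f ≈ 0.6095 of each dose.
Accumulation ratio R = 1/(1 − f) ≈ 1/0.3905 ≈ 2.5608.
Single-dose peak C₀ = D/Vd = 1575/158 ≈ 9.968 μg/mL.
Cmax,ss = C₀/(1 − f) ≈ 9.968/0.3905 ≈ 25.526 μg/mL.
One interval later, Cmin,ss = Cmax,ss·e^(−kτ) ≈ 25.526 × 0.6095 ≈ 15.558 μg/mL.
Trough 15.6 μg/mL vs MEC 2 μg/mL: adequate.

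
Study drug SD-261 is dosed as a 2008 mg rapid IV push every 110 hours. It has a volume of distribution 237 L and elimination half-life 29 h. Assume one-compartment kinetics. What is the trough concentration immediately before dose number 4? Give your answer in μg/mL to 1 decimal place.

0.7 μg/mL

f = (1/2)^(τ/t½) = (1/2)^(110/29) ≈ 0.0721.
C₀ = D/Vd = 2008/237 ≈ 8.473 μg/mL.
Before the 4th dose, 3 doses have been given. Superposition: Cmin = C₀·(f + f² + … + f^3).
≈ 8.473 × (0.0721 + 0.0052 + 0.0004) ≈ 8.473 × 0.0777 ≈ 0.658 μg/mL.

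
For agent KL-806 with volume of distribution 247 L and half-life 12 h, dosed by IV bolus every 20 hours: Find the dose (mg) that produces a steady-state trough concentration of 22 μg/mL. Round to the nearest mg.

11818 mg

τ/t½ = 20/12 ≈ 1.6667, so f = (1/2)^(20/12) ≈ 0.314980.
Cmin,ss = (D/Vd)·f/(1−f), so D = Cmin,ss·Vd·(1−f)/f.
D = 22 × 247 × (1−f)/f ≈ 22 × 247 × 2.17480 ≈ 11817.86 mg.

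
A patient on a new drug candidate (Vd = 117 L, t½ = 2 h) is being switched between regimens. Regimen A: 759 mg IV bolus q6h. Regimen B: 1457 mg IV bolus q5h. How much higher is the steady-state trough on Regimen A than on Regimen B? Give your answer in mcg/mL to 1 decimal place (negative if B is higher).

-1.7 mcg/mL

Regimen A: f = (1/2)^(6/2) ≈ 0.1250; Cmin,ss = (759/117)·f/(1−f) ≈ 0.927 mcg/mL.
Regimen B: f = (1/2)^(5/2) ≈ 0.1768; Cmin,ss = (1457/117)·f/(1−f) ≈ 2.675 mcg/mL.
Difference ≈ 0.927 − 2.675 ≈ -1.748 mcg/mL.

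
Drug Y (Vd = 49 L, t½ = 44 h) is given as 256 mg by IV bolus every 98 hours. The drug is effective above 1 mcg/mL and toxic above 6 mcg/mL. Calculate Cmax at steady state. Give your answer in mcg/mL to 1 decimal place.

k = ln2/t½ = ln2/44 ≈ 0.015753 h⁻¹; fraction remaining f = e^(−kτ) = e^(−0.015753×98) ≈ 0.2136.
Accumulation ratio R = 1/(1 − f) ≈ 1/0.7864 ≈ 1.2716.
Each bolus raises the concentration by D/Vd = 256/49 ≈ 5.224 mcg/mL.
Steady-state peak Cmax,ss = C₀·R ≈ 5.224 × 1.2716 ≈ 6.643 mcg/mL.
Peak 6.6 mcg/mL vs MTC 6 mcg/mL: exceeds toxic threshold.

6.6 mcg/mL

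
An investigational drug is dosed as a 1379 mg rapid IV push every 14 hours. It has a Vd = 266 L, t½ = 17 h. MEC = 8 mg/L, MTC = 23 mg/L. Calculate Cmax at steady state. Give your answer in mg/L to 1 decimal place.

11.9 mg/L

k = ln2/t½ = ln2/17 ≈ 0.040773 h⁻¹; fraction remaining f = e^(−kτ) = e^(−0.040773×14) ≈ 0.5651.
Accumulation ratio R = 1/(1 − f) ≈ 1/0.4349 ≈ 2.2994.
Single-dose peak C₀ = D/Vd = 1379/266 ≈ 5.184 mg/L.
Steady-state peak Cmax,ss = C₀·R ≈ 5.184 × 2.2994 ≈ 11.920 mg/L.
Peak 11.9 mg/L vs MTC 23 mg/L: below toxic threshold.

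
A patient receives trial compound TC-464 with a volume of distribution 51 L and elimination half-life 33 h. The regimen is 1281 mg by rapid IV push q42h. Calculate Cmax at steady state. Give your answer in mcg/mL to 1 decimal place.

42.9 mcg/mL

k = ln2/t½ = ln2/33 ≈ 0.021004 h⁻¹; fraction remaining f = e^(−kτ) = e^(−0.021004×42) ≈ 0.4139.
Accumulation ratio R = 1/(1 − f) ≈ 1/0.5861 ≈ 1.7062.
Each bolus raises the concentration by D/Vd = 1281/51 ≈ 25.118 mcg/mL.
Steady-state peak Cmax,ss = C₀·R ≈ 25.118 × 1.7062 ≈ 42.856 mcg/mL.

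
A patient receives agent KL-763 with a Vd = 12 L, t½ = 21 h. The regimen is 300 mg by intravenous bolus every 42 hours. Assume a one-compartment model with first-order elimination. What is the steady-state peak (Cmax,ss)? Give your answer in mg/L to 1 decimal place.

33.3 mg/L

The dosing interval is 2 half-lives, so f = 2^(−2) = 0.25.
Accumulation ratio R = 1/(1 − f) = 1/0.75 = 4/3.
Single-dose peak C₀ = D/Vd = 300/12 = 25 mg/L.
Steady-state peak Cmax,ss = C₀·R = 25 × 4/3 ≈ 33.333 mg/L.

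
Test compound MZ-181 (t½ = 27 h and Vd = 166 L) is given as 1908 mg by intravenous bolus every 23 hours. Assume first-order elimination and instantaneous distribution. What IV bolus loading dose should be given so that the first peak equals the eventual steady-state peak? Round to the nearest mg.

f = (1/2)^(23/27) ≈ 0.554073; accumulation ratio R = 1/(1−f) ≈ 2.24252.
Loading dose to hit Cmax,ss on first dose: D_load = D_maint·R ≈ 1908 × 2.24252 ≈ 4278.73 mg.

4279 mg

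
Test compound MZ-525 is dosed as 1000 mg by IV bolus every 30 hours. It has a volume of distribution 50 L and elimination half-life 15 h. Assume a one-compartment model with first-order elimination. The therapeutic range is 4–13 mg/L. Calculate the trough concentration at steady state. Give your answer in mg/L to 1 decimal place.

6.7 mg/L

τ = 30 h = 2 half-lives, so f = (1/2)^2 = 0.25.
Accumulation ratio R = 1/(1 − f) = 1/0.75 = 4/3.
Single-dose peak C₀ = D/Vd = 1000/50 = 20 mg/L.
Steady-state peak Cmax,ss = C₀·R = 20 × 4/3 ≈ 26.667 mg/L.
Steady-state trough Cmin,ss = Cmax,ss·f ≈ 26.667 × 0.25 ≈ 6.667 mg/L.
Trough 6.7 mg/L vs MEC 4 mg/L: adequate.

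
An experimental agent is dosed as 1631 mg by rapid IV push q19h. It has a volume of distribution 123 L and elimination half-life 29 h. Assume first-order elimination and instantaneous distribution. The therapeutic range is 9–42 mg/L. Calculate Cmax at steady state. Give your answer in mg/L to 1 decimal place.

Over one 19-h interval, 19/29 ≈ 0.65517 half-lives elapse, leaving f ≈ 0.6350 of each dose.
At steady state, accumulation factor R = 1/(1 − e^(−kτ)) ≈ 2.7397.
Single-dose peak C₀ = D/Vd = 1631/123 ≈ 13.260 mg/L.
Cmax,ss = C₀/(1 − f) ≈ 13.260/0.3650 ≈ 36.329 mg/L.
Peak 36.3 mg/L vs MTC 42 mg/L: below toxic threshold.

36.3 mg/L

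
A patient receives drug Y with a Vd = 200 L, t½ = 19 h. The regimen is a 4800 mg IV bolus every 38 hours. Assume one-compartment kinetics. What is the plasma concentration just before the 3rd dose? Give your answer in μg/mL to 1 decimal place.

7.5 μg/mL

f = (1/2)^(τ/t½) = (1/2)^(38/19) ≈ 0.2500.
C₀ = D/Vd = 4800/200 ≈ 24.000 μg/mL.
Before the 3rd dose, 2 doses have been given. Superposition: Cmin = C₀·(f + f²).
≈ 24.000 × (0.2500 + 0.0625) ≈ 24.000 × 0.3125 ≈ 7.500 μg/mL.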